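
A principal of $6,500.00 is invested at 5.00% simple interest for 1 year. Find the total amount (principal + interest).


Total amount formula: A = P(1 + rt) = P + P·r·t
Interest: I = P × r × t = $6,500.00 × 0.05 × 1 = $325.00
A = P + I = $6,500.00 + $325.00 = $6,825.00

A = P + I = P(1 + rt) = $6,825.00


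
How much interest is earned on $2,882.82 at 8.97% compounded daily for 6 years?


Compound interest earned = final amount − principal.
A = P(1 + r/n)^(nt) = $2,882.82 × (1 + 0.0897/365)^(365 × 6) = $4,937.72
Interest = A − P = $4,937.72 − $2,882.82 = $2,054.90

Interest = A - P = $2,054.90


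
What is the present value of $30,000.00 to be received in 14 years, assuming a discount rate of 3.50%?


Present value formula: PV = FV / (1 + r)^t
PV = $30,000.00 / (1 + 0.035)^14
PV = $30,000.00 / 1.618695
PV = $18,533.45

PV = FV / (1 + r)^t = $18,533.45


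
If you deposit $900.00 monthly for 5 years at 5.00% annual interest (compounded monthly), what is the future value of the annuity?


Future value of an ordinary annuity: FV = PMT × ((1 + r)^n − 1) / r
Monthly rate r = 0.05/12 ≈ 0.00416667, n = 60
FV = $900.00 × ((1 + 0.05/12)^60 − 1) / (0.05/12)
FV = $900.00 × 68.006083
FV = $61,205.47

FV = PMT × ((1+r)^n - 1)/r = $61,205.47


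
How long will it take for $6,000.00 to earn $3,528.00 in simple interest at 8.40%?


Rearrange the simple interest formula for t:
I = P × r × t  ⇒  t = I / (P × r)
t = $3,528.00 / ($6,000.00 × 0.084)
t = 7

t = I/(P×r) = 7 years


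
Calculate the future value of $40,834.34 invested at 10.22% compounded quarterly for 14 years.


Compound interest formula: A = P(1 + r/n)^(nt)
A = $40,834.34 × (1 + 0.1022/4)^(4 × 14)
Growth factor: (1 + 0.1022/4)^56 = 4.1075512
A = $40,834.34 × 4.1075512
A = $167,729.14

A = P(1 + r/n)^(nt) = $167,729.14


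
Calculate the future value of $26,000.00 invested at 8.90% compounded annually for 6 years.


Compound interest formula: A = P(1 + r/n)^(nt)
A = $26,000.00 × (1 + 0.089/1)^(1 × 6)
Growth factor: (1 + 0.089/1)^6 = 1.6678895
A = $26,000.00 × 1.6678895
A = $43,365.13

A = P(1 + r/n)^(nt) = $43,365.13


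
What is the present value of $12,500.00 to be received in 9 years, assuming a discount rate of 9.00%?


Present value formula: PV = FV / (1 + r)^t
PV = $12,500.00 / (1 + 0.09)^9
PV = $12,500.00 / 2.171893
PV = $5,755.35

PV = FV / (1 + r)^t = $5,755.35


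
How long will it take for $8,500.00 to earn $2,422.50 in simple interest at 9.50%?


Rearrange the simple interest formula for t:
I = P × r × t  ⇒  t = I / (P × r)
t = $2,422.50 / ($8,500.00 × 0.095)
t = 3

t = I/(P×r) = 3 years


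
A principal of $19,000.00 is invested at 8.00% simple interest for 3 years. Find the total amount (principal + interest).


Total amount formula: A = P(1 + rt) = P + P·r·t
Interest: I = P × r × t = $19,000.00 × 0.08 × 3 = $4,560.00
A = P + I = $19,000.00 + $4,560.00 = $23,560.00

A = P + I = P(1 + rt) = $23,560.00


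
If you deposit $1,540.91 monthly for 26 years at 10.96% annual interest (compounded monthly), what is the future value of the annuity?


Future value of an ordinary annuity: FV = PMT × ((1 + r)^n − 1) / r
Monthly rate r = 0.1096/12 ≈ 0.00913333, n = 312
FV = $1,540.91 × ((1 + 0.1096/12)^312 − 1) / (0.1096/12)
FV = $1,540.91 × 1758.2615111
FV = $2,709,322.75

FV = PMT × ((1+r)^n - 1)/r = $2,709,322.75


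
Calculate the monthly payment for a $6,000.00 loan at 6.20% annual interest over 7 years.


Loan payment formula: PMT = PV × r / (1 − (1 + r)^(−n))
Monthly rate r = 0.062/12 ≈ 0.00516667, n = 84 months
Denominator: 1 − (1 + 0.062/12)^(−84) = 0.351363
PMT = $6,000.00 × (0.062/12) / 0.351363
PMT = $88.23 per month

PMT = PV × r / (1-(1+r)^(-n)) = $88.23/month


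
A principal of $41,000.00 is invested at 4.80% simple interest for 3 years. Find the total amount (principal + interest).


Total amount formula: A = P(1 + rt) = P + P·r·t
Interest: I = P × r × t = $41,000.00 × 0.048 × 3 = $5,904.00
A = P + I = $41,000.00 + $5,904.00 = $46,904.00

A = P + I = P(1 + rt) = $46,904.00


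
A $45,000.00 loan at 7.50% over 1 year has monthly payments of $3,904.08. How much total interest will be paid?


Total paid over the life of the loan = PMT × n.
Total paid = $3,904.08 × 12 = $46,848.96
Total interest = total paid − principal = $46,848.96 − $45,000.00 = $1,848.96

Total interest = (PMT × n) - PV = $1,848.96


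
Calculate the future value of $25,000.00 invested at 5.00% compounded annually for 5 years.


Compound interest formula: A = P(1 + r/n)^(nt)
A = $25,000.00 × (1 + 0.05/1)^(1 × 5)
Growth factor: (1 + 0.05/1)^5 = 1.2762816
A = $25,000.00 × 1.2762816
A = $31,907.04

A = P(1 + r/n)^(nt) = $31,907.04


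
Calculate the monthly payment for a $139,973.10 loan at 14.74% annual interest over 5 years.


Loan payment formula: PMT = PV × r / (1 − (1 + r)^(−n))
Monthly rate r = 0.1474/12 ≈ 0.01228333, n = 60 months
Denominator: 1 − (1 + 0.1474/12)^(−60) = 0.519299
PMT = $139,973.10 × (0.1474/12) / 0.519299
PMT = $3,310.88 per month

PMT = PV × r / (1-(1+r)^(-n)) = $3,310.88/month


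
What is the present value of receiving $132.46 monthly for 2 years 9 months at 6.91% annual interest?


Present value of an ordinary annuity: PV = PMT × (1 − (1 + r)^(−n)) / r
Monthly rate r = 0.0691/12 ≈ 0.00575833, n = 33
PV = $132.46 × (1 − (1 + 0.0691/12)^(−33)) / (0.0691/12)
PV = $132.46 × 29.975812
PV = $3,970.60

PV = PMT × (1-(1+r)^(-n))/r = $3,970.60


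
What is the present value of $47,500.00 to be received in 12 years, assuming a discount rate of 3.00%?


Present value formula: PV = FV / (1 + r)^t
PV = $47,500.00 / (1 + 0.03)^12
PV = $47,500.00 / 1.425761
PV = $33,315.54

PV = FV / (1 + r)^t = $33,315.54


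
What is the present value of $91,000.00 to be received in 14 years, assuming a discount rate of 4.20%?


Present value formula: PV = FV / (1 + r)^t
PV = $91,000.00 / (1 + 0.042)^14
PV = $91,000.00 / 1.7788858
PV = $51,155.62

PV = FV / (1 + r)^t = $51,155.62


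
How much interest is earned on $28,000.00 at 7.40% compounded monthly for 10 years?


Compound interest earned = final amount − principal.
A = P(1 + r/n)^(nt) = $28,000.00 × (1 + 0.074/12)^(12 × 10) = $58,552.99
Interest = A − P = $58,552.99 − $28,000.00 = $30,552.99

Interest = A - P = $30,552.99


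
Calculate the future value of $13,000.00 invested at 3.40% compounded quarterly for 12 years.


Compound interest formula: A = P(1 + r/n)^(nt)
A = $13,000.00 × (1 + 0.034/4)^(4 × 12)
Growth factor: (1 + 0.034/4)^48 = 1.501216
A = $13,000.00 × 1.501216
A = $19,515.81

A = P(1 + r/n)^(nt) = $19,515.81


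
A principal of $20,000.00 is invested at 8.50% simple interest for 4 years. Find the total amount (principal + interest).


Total amount formula: A = P(1 + rt) = P + P·r·t
Interest: I = P × r × t = $20,000.00 × 0.085 × 4 = $6,800.00
A = P + I = $20,000.00 + $6,800.00 = $26,800.00

A = P + I = P(1 + rt) = $26,800.00


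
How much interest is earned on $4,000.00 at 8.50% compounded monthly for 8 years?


Compound interest earned = final amount − principal.
A = P(1 + r/n)^(nt) = $4,000.00 × (1 + 0.085/12)^(12 × 8) = $7,876.61
Interest = A − P = $7,876.61 − $4,000.00 = $3,876.61

Interest = A - P = $3,876.61


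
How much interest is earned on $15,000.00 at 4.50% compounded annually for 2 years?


Compound interest earned = final amount − principal.
A = P(1 + r/n)^(nt) = $15,000.00 × (1 + 0.045/1)^(1 × 2) = $16,380.37
Interest = A − P = $16,380.37 − $15,000.00 = $1,380.37

Interest = A - P = $1,380.37


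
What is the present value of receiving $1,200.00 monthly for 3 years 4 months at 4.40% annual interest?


Present value of an ordinary annuity: PV = PMT × (1 − (1 + r)^(−n)) / r
Monthly rate r = 0.044/12 ≈ 0.00366667, n = 40
PV = $1,200.00 × (1 − (1 + 0.044/12)^(−40)) / (0.044/12)
PV = $1,200.00 × 37.141783
PV = $44,570.14

PV = PMT × (1-(1+r)^(-n))/r = $44,570.14


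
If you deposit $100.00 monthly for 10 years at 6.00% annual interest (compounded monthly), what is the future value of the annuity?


Future value of an ordinary annuity: FV = PMT × ((1 + r)^n − 1) / r
Monthly rate r = 0.06/12 = 0.005, n = 120
FV = $100.00 × ((1 + 0.06/12)^120 − 1) / (0.06/12)
FV = $100.00 × 163.879347
FV = $16,387.93

FV = PMT × ((1+r)^n - 1)/r = $16,387.93


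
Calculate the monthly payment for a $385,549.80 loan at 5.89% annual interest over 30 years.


Loan payment formula: PMT = PV × r / (1 − (1 + r)^(−n))
Monthly rate r = 0.0589/12 ≈ 0.00490833, n = 360 months
Denominator: 1 − (1 + 0.0589/12)^(−360) = 0.828415
PMT = $385,549.80 × (0.0589/12) / 0.828415
PMT = $2,284.37 per month

PMT = PV × r / (1-(1+r)^(-n)) = $2,284.37/month


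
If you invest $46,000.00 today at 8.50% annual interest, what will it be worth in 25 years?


Future value formula: FV = PV × (1 + r)^t
FV = $46,000.00 × (1 + 0.085)^25
FV = $46,000.00 × 7.6867624
FV = $353,591.07

FV = PV × (1 + r)^t = $353,591.07


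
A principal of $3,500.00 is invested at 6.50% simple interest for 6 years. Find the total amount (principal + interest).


Total amount formula: A = P(1 + rt) = P + P·r·t
Interest: I = P × r × t = $3,500.00 × 0.065 × 6 = $1,365.00
A = P + I = $3,500.00 + $1,365.00 = $4,865.00

A = P + I = P(1 + rt) = $4,865.00


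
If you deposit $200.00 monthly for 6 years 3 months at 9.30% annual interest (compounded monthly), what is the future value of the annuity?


Future value of an ordinary annuity: FV = PMT × ((1 + r)^n − 1) / r
Monthly rate r = 0.093/12 = 0.00775, n = 75
FV = $200.00 × ((1 + 0.093/12)^75 − 1) / (0.093/12)
FV = $200.00 × 101.196096
FV = $20,239.22

FV = PMT × ((1+r)^n - 1)/r = $20,239.22


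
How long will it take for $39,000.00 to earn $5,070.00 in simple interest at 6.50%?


Rearrange the simple interest formula for t:
I = P × r × t  ⇒  t = I / (P × r)
t = $5,070.00 / ($39,000.00 × 0.065)
t = 2

t = I/(P×r) = 2 years


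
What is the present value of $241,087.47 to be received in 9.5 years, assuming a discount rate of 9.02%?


Present value formula: PV = FV / (1 + r)^t
PV = $241,087.47 / (1 + 0.0902)^9.5
PV = $241,087.47 / 2.2714788
PV = $106,136.79

PV = FV / (1 + r)^t = $106,136.79


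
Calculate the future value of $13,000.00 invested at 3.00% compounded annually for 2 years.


Compound interest formula: A = P(1 + r/n)^(nt)
A = $13,000.00 × (1 + 0.03/1)^(1 × 2)
Growth factor: (1 + 0.03/1)^2 = 1.060900
A = $13,000.00 × 1.060900
A = $13,791.70

A = P(1 + r/n)^(nt) = $13,791.70


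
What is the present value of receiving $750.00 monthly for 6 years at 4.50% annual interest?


Present value of an ordinary annuity: PV = PMT × (1 − (1 + r)^(−n)) / r
Monthly rate r = 0.045/12 = 0.00375, n = 72
PV = $750.00 × (1 − (1 + 0.045/12)^(−72)) / (0.045/12)
PV = $750.00 × 62.995976
PV = $47,246.98

PV = PMT × (1-(1+r)^(-n))/r = $47,246.98


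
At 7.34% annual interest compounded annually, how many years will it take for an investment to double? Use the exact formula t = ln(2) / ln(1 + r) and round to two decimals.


Doubling condition: (1 + r)^t = 2
Take ln of both sides: t × ln(1 + r) = ln(2)
t = ln(2) / ln(1 + r)
t = 0.693147 / 0.070831
t = 9.79

t = ln(2) / ln(1 + r) = 9.79 years


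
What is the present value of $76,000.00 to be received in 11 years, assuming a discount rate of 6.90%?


Present value formula: PV = FV / (1 + r)^t
PV = $76,000.00 / (1 + 0.069)^11
PV = $76,000.00 / 2.083314
PV = $36,480.34

PV = FV / (1 + r)^t = $36,480.34


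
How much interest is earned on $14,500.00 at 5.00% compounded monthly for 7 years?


Compound interest earned = final amount − principal.
A = P(1 + r/n)^(nt) = $14,500.00 × (1 + 0.05/12)^(12 × 7) = $20,561.52
Interest = A − P = $20,561.52 − $14,500.00 = $6,061.52

Interest = A - P = $6,061.52


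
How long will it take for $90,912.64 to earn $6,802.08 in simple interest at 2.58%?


Rearrange the simple interest formula for t:
I = P × r × t  ⇒  t = I / (P × r)
t = $6,802.08 / ($90,912.64 × 0.0258)
t = 2.9

t = I/(P×r) = 2.9 years


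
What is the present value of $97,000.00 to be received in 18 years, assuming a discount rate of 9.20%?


Present value formula: PV = FV / (1 + r)^t
PV = $97,000.00 / (1 + 0.092)^18
PV = $97,000.00 / 4.875369
PV = $19,895.93

PV = FV / (1 + r)^t = $19,895.93


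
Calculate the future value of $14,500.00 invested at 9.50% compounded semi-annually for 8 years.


Compound interest formula: A = P(1 + r/n)^(nt)
A = $14,500.00 × (1 + 0.095/2)^(2 × 8)
Growth factor: (1 + 0.095/2)^16 = 2.101186
A = $14,500.00 × 2.101186
A = $30,467.20

A = P(1 + r/n)^(nt) = $30,467.20


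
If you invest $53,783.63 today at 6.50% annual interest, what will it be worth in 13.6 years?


Future value formula: FV = PV × (1 + r)^t
FV = $53,783.63 × (1 + 0.065)^13.6
FV = $53,783.63 × 2.3548035
FV = $126,649.88

FV = PV × (1 + r)^t = $126,649.88


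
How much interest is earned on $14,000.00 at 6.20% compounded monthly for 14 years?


Compound interest earned = final amount − principal.
A = P(1 + r/n)^(nt) = $14,000.00 × (1 + 0.062/12)^(12 × 14) = $33,275.54
Interest = A − P = $33,275.54 − $14,000.00 = $19,275.54

Interest = A - P = $19,275.54


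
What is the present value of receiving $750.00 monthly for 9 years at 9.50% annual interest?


Present value of an ordinary annuity: PV = PMT × (1 − (1 + r)^(−n)) / r
Monthly rate r = 0.095/12 ≈ 0.00791667, n = 108
PV = $750.00 × (1 − (1 + 0.095/12)^(−108)) / (0.095/12)
PV = $750.00 × 72.414648
PV = $54,310.99

PV = PMT × (1-(1+r)^(-n))/r = $54,310.99


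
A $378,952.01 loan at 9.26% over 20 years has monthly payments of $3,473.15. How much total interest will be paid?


Total paid over the life of the loan = PMT × n.
Total paid = $3,473.15 × 240 = $833,556.00
Total interest = total paid − principal = $833,556.00 − $378,952.01 = $454,603.99

Total interest = (PMT × n) - PV = $454,603.99


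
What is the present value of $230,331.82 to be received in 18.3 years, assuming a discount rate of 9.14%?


Present value formula: PV = FV / (1 + r)^t
PV = $230,331.82 / (1 + 0.0914)^18.3
PV = $230,331.82 / 4.9557145
PV = $46,478.02

PV = FV / (1 + r)^t = $46,478.02


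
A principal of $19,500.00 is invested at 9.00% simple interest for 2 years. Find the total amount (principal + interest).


Total amount formula: A = P(1 + rt) = P + P·r·t
Interest: I = P × r × t = $19,500.00 × 0.09 × 2 = $3,510.00
A = P + I = $19,500.00 + $3,510.00 = $23,010.00

A = P + I = P(1 + rt) = $23,010.00


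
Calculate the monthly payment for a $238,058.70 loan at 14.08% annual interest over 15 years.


Loan payment formula: PMT = PV × r / (1 − (1 + r)^(−n))
Monthly rate r = 0.1408/12 ≈ 0.01173333, n = 180 months
Denominator: 1 − (1 + 0.1408/12)^(−180) = 0.877508
PMT = $238,058.70 × (0.1408/12) / 0.877508
PMT = $3,183.13 per month

PMT = PV × r / (1-(1+r)^(-n)) = $3,183.13/month


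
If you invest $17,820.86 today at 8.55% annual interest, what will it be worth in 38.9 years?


Future value formula: FV = PV × (1 + r)^t
FV = $17,820.86 × (1 + 0.0855)^38.9
FV = $17,820.86 × 24.322057
FV = $433,439.97

FV = PV × (1 + r)^t = $433,439.97


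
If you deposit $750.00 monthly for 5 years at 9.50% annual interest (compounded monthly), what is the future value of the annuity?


Future value of an ordinary annuity: FV = PMT × ((1 + r)^n − 1) / r
Monthly rate r = 0.095/12 ≈ 0.00791667, n = 60
FV = $750.00 × ((1 + 0.095/12)^60 − 1) / (0.095/12)
FV = $750.00 × 76.422249
FV = $57,316.69

FV = PMT × ((1+r)^n - 1)/r = $57,316.69


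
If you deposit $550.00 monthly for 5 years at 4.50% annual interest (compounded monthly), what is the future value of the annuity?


Future value of an ordinary annuity: FV = PMT × ((1 + r)^n − 1) / r
Monthly rate r = 0.045/12 = 0.00375, n = 60
FV = $550.00 × ((1 + 0.045/12)^60 − 1) / (0.045/12)
FV = $550.00 × 67.145552
FV = $36,930.05

FV = PMT × ((1+r)^n - 1)/r = $36,930.05


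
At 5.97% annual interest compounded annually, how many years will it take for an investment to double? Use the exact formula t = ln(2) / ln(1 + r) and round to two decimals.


Doubling condition: (1 + r)^t = 2
Take ln of both sides: t × ln(1 + r) = ln(2)
t = ln(2) / ln(1 + r)
t = 0.693147 / 0.057986
t = 11.95

t = ln(2) / ln(1 + r) = 11.95 years


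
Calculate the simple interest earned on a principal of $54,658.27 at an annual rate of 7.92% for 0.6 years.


Simple interest formula: I = P × r × t
I = $54,658.27 × 0.0792 × 0.6
I = $2,597.36

I = P × r × t = $2,597.36


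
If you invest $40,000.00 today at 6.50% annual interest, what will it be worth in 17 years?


Future value formula: FV = PV × (1 + r)^t
FV = $40,000.00 × (1 + 0.065)^17
FV = $40,000.00 × 2.91704637
FV = $116,681.85

FV = PV × (1 + r)^t = $116,681.85


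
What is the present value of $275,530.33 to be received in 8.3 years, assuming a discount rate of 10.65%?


Present value formula: PV = FV / (1 + r)^t
PV = $275,530.33 / (1 + 0.1065)^8.3
PV = $275,530.33 / 2.3163105
PV = $118,952.24

PV = FV / (1 + r)^t = $118,952.24


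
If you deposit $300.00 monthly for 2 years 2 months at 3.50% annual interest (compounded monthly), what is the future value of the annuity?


Future value of an ordinary annuity: FV = PMT × ((1 + r)^n − 1) / r
Monthly rate r = 0.035/12 ≈ 0.00291667, n = 26
FV = $300.00 × ((1 + 0.035/12)^26 − 1) / (0.035/12)
FV = $300.00 × 26.970410
FV = $8,091.12

FV = PMT × ((1+r)^n - 1)/r = $8,091.12


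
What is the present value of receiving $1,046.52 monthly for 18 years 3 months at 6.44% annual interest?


Present value of an ordinary annuity: PV = PMT × (1 − (1 + r)^(−n)) / r
Monthly rate r = 0.0644/12 ≈ 0.00536667, n = 219
PV = $1,046.52 × (1 − (1 + 0.0644/12)^(−219)) / (0.0644/12)
PV = $1,046.52 × 128.627694
PV = $134,611.45

PV = PMT × (1-(1+r)^(-n))/r = $134,611.45


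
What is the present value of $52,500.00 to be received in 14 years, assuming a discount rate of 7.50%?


Present value formula: PV = FV / (1 + r)^t
PV = $52,500.00 / (1 + 0.075)^14
PV = $52,500.00 / 2.752444
PV = $19,073.96

PV = FV / (1 + r)^t = $19,073.96


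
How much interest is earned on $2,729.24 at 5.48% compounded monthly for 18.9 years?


Compound interest earned = final amount − principal.
A = P(1 + r/n)^(nt) = $2,729.24 × (1 + 0.0548/12)^(12 × 18.9) = $7,670.53
Interest = A − P = $7,670.53 − $2,729.24 = $4,941.29

Interest = A - P = $4,941.29


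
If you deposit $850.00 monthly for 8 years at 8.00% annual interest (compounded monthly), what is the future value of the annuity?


Future value of an ordinary annuity: FV = PMT × ((1 + r)^n − 1) / r
Monthly rate r = 0.08/12 ≈ 0.00666667, n = 96
FV = $850.00 × ((1 + 0.08/12)^96 − 1) / (0.08/12)
FV = $850.00 × 133.868583
FV = $113,788.30

FV = PMT × ((1+r)^n - 1)/r = $113,788.30


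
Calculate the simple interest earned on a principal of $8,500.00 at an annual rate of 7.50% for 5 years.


Simple interest formula: I = P × r × t
I = $8,500.00 × 0.075 × 5
I = $3,187.50

I = P × r × t = $3,187.50


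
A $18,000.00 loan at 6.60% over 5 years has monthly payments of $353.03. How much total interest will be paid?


Total paid over the life of the loan = PMT × n.
Total paid = $353.03 × 60 = $21,181.80
Total interest = total paid − principal = $21,181.80 − $18,000.00 = $3,181.80

Total interest = (PMT × n) - PV = $3,181.80


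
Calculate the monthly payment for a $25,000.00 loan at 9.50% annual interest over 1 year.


Loan payment formula: PMT = PV × r / (1 − (1 + r)^(−n))
Monthly rate r = 0.095/12 ≈ 0.00791667, n = 12 months
Denominator: 1 − (1 + 0.095/12)^(−12) = 0.0902868
PMT = $25,000.00 × (0.095/12) / 0.0902868
PMT = $2,192.09 per month

PMT = PV × r / (1-(1+r)^(-n)) = $2,192.09/month


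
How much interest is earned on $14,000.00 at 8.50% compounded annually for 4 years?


Compound interest earned = final amount − principal.
A = P(1 + r/n)^(nt) = $14,000.00 × (1 + 0.085/1)^(1 × 4) = $19,402.02
Interest = A − P = $19,402.02 − $14,000.00 = $5,402.02

Interest = A - P = $5,402.02


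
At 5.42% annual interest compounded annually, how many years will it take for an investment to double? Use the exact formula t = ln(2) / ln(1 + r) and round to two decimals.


Doubling condition: (1 + r)^t = 2
Take ln of both sides: t × ln(1 + r) = ln(2)
t = ln(2) / ln(1 + r)
t = 0.693147 / 0.052782
t = 13.13

t = ln(2) / ln(1 + r) = 13.13 years


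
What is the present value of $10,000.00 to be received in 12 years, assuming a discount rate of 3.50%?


Present value formula: PV = FV / (1 + r)^t
PV = $10,000.00 / (1 + 0.035)^12
PV = $10,000.00 / 1.511069
PV = $6,617.83

PV = FV / (1 + r)^t = $6,617.83


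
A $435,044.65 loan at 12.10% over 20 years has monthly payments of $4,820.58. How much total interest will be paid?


Total paid over the life of the loan = PMT × n.
Total paid = $4,820.58 × 240 = $1,156,939.20
Total interest = total paid − principal = $1,156,939.20 − $435,044.65 = $721,894.55

Total interest = (PMT × n) - PV = $721,894.55


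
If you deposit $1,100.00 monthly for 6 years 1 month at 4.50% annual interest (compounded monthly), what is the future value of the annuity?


Future value of an ordinary annuity: FV = PMT × ((1 + r)^n − 1) / r
Monthly rate r = 0.045/12 = 0.00375, n = 73
FV = $1,100.00 × ((1 + 0.045/12)^73 − 1) / (0.045/12)
FV = $1,100.00 × 83.790130
FV = $92,169.14

FV = PMT × ((1+r)^n - 1)/r = $92,169.14


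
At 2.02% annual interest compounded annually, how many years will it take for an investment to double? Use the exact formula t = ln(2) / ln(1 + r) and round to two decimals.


Doubling condition: (1 + r)^t = 2
Take ln of both sides: t × ln(1 + r) = ln(2)
t = ln(2) / ln(1 + r)
t = 0.693147 / 0.019999
t = 34.66

t = ln(2) / ln(1 + r) = 34.66 years


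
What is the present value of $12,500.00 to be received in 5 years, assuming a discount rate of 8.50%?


Present value formula: PV = FV / (1 + r)^t
PV = $12,500.00 / (1 + 0.085)^5
PV = $12,500.00 / 1.503657
PV = $8,313.07

PV = FV / (1 + r)^t = $8,313.07


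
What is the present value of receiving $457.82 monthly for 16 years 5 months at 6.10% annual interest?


Present value of an ordinary annuity: PV = PMT × (1 − (1 + r)^(−n)) / r
Monthly rate r = 0.061/12 ≈ 0.00508333, n = 197
PV = $457.82 × (1 − (1 + 0.061/12)^(−197)) / (0.061/12)
PV = $457.82 × 124.270485
PV = $56,893.51

PV = PMT × (1-(1+r)^(-n))/r = $56,893.51


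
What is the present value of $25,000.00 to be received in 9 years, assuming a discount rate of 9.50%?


Present value formula: PV = FV / (1 + r)^t
PV = $25,000.00 / (1 + 0.095)^9
PV = $25,000.00 / 2.263222
PV = $11,046.20

PV = FV / (1 + r)^t = $11,046.20


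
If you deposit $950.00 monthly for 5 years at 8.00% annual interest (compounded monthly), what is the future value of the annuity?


Future value of an ordinary annuity: FV = PMT × ((1 + r)^n − 1) / r
Monthly rate r = 0.08/12 ≈ 0.00666667, n = 60
FV = $950.00 × ((1 + 0.08/12)^60 − 1) / (0.08/12)
FV = $950.00 × 73.476856
FV = $69,803.01

FV = PMT × ((1+r)^n - 1)/r = $69,803.01


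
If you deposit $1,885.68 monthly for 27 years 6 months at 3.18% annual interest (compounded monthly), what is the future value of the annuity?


Future value of an ordinary annuity: FV = PMT × ((1 + r)^n − 1) / r
Monthly rate r = 0.0318/12 = 0.00265, n = 330
FV = $1,885.68 × ((1 + 0.0318/12)^330 − 1) / (0.0318/12)
FV = $1,885.68 × 526.379034
FV = $992,582.42

FV = PMT × ((1+r)^n - 1)/r = $992,582.42


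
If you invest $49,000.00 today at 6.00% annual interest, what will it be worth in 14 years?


Future value formula: FV = PV × (1 + r)^t
FV = $49,000.00 × (1 + 0.06)^14
FV = $49,000.00 × 2.26090396
FV = $110,784.29

FV = PV × (1 + r)^t = $110,784.29


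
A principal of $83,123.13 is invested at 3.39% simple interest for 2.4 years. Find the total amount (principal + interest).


Total amount formula: A = P(1 + rt) = P + P·r·t
Interest: I = P × r × t = $83,123.13 × 0.0339 × 2.4 = $6,762.90
A = P + I = $83,123.13 + $6,762.90 = $89,886.03

A = P + I = P(1 + rt) = $89,886.03


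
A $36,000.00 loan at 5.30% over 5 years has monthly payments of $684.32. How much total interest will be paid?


Total paid over the life of the loan = PMT × n.
Total paid = $684.32 × 60 = $41,059.20
Total interest = total paid − principal = $41,059.20 − $36,000.00 = $5,059.20

Total interest = (PMT × n) - PV = $5,059.20


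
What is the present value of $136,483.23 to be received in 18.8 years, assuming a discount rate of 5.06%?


Present value formula: PV = FV / (1 + r)^t
PV = $136,483.23 / (1 + 0.0506)^18.8
PV = $136,483.23 / 2.529432
PV = $53,958.05

PV = FV / (1 + r)^t = $53,958.05


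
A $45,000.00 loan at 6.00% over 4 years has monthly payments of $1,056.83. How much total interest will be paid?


Total paid over the life of the loan = PMT × n.
Total paid = $1,056.83 × 48 = $50,727.84
Total interest = total paid − principal = $50,727.84 − $45,000.00 = $5,727.84

Total interest = (PMT × n) - PV = $5,727.84


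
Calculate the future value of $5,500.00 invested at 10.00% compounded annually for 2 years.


Compound interest formula: A = P(1 + r/n)^(nt)
A = $5,500.00 × (1 + 0.1/1)^(1 × 2)
Growth factor: (1 + 0.1/1)^2 = 1.210000
A = $5,500.00 × 1.210000
A = $6,655.00

A = P(1 + r/n)^(nt) = $6,655.00


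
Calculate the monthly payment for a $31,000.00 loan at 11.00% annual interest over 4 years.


Loan payment formula: PMT = PV × r / (1 − (1 + r)^(−n))
Monthly rate r = 0.11/12 ≈ 0.00916667, n = 48 months
Denominator: 1 − (1 + 0.11/12)^(−48) = 0.354671
PMT = $31,000.00 × (0.11/12) / 0.354671
PMT = $801.21 per month

PMT = PV × r / (1-(1+r)^(-n)) = $801.21/month


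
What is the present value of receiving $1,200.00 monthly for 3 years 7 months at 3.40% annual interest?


Present value of an ordinary annuity: PV = PMT × (1 − (1 + r)^(−n)) / r
Monthly rate r = 0.034/12 ≈ 0.00283333, n = 43
PV = $1,200.00 × (1 − (1 + 0.034/12)^(−43)) / (0.034/12)
PV = $1,200.00 × 40.429966
PV = $48,515.96

PV = PMT × (1-(1+r)^(-n))/r = $48,515.96


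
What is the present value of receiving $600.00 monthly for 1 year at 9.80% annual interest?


Present value of an ordinary annuity: PV = PMT × (1 − (1 + r)^(−n)) / r
Monthly rate r = 0.098/12 ≈ 0.00816667, n = 12
PV = $600.00 × (1 − (1 + 0.098/12)^(−12)) / (0.098/12)
PV = $600.00 × 11.386552
PV = $6,831.93

PV = PMT × (1-(1+r)^(-n))/r = $6,831.93


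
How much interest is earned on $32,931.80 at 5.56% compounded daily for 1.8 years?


Compound interest earned = final amount − principal.
A = P(1 + r/n)^(nt) = $32,931.80 × (1 + 0.0556/365)^(365 × 1.8) = $36,397.90
Interest = A − P = $36,397.90 − $32,931.80 = $3,466.10

Interest = A - P = $3,466.10


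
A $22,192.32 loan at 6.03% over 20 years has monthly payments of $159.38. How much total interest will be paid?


Total paid over the life of the loan = PMT × n.
Total paid = $159.38 × 240 = $38,251.20
Total interest = total paid − principal = $38,251.20 − $22,192.32 = $16,058.88

Total interest = (PMT × n) - PV = $16,058.88


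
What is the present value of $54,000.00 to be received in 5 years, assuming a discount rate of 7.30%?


Present value formula: PV = FV / (1 + r)^t
PV = $54,000.00 / (1 + 0.073)^5
PV = $54,000.00 / 1.422324
PV = $37,966.03

PV = FV / (1 + r)^t = $37,966.03


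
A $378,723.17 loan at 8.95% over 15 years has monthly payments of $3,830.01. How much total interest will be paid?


Total paid over the life of the loan = PMT × n.
Total paid = $3,830.01 × 180 = $689,401.80
Total interest = total paid − principal = $689,401.80 − $378,723.17 = $310,678.63

Total interest = (PMT × n) - PV = $310,678.63


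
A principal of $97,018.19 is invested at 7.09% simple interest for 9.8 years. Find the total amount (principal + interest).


Total amount formula: A = P(1 + rt) = P + P·r·t
Interest: I = P × r × t = $97,018.19 × 0.0709 × 9.8 = $67,410.18
A = P + I = $97,018.19 + $67,410.18 = $164,428.37

A = P + I = P(1 + rt) = $164,428.37


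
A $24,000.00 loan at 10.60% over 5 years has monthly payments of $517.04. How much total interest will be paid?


Total paid over the life of the loan = PMT × n.
Total paid = $517.04 × 60 = $31,022.40
Total interest = total paid − principal = $31,022.40 − $24,000.00 = $7,022.40

Total interest = (PMT × n) - PV = $7,022.40


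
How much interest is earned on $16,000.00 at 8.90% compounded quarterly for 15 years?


Compound interest earned = final amount − principal.
A = P(1 + r/n)^(nt) = $16,000.00 × (1 + 0.089/4)^(4 × 15) = $59,916.60
Interest = A − P = $59,916.60 − $16,000.00 = $43,916.60

Interest = A - P = $43,916.60


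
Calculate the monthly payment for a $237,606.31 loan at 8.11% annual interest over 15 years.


Loan payment formula: PMT = PV × r / (1 − (1 + r)^(−n))
Monthly rate r = 0.0811/12 ≈ 0.00675833, n = 180 months
Denominator: 1 − (1 + 0.0811/12)^(−180) = 0.702520
PMT = $237,606.31 × (0.0811/12) / 0.702520
PMT = $2,285.80 per month

PMT = PV × r / (1-(1+r)^(-n)) = $2,285.80/month


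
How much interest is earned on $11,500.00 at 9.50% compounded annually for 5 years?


Compound interest earned = final amount − principal.
A = P(1 + r/n)^(nt) = $11,500.00 × (1 + 0.095/1)^(1 × 5) = $18,103.75
Interest = A − P = $18,103.75 − $11,500.00 = $6,603.75

Interest = A - P = $6,603.75


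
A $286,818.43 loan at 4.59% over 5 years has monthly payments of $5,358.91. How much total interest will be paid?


Total paid over the life of the loan = PMT × n.
Total paid = $5,358.91 × 60 = $321,534.60
Total interest = total paid − principal = $321,534.60 − $286,818.43 = $34,716.17

Total interest = (PMT × n) - PV = $34,716.17


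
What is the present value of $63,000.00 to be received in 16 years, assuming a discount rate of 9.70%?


Present value formula: PV = FV / (1 + r)^t
PV = $63,000.00 / (1 + 0.097)^16
PV = $63,000.00 / 4.398515
PV = $14,323.02

PV = FV / (1 + r)^t = $14,323.02


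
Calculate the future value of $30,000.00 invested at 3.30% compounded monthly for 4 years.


Compound interest formula: A = P(1 + r/n)^(nt)
A = $30,000.00 × (1 + 0.033/12)^(12 × 4)
Growth factor: (1 + 0.033/12)^48 = 1.1409016
A = $30,000.00 × 1.1409016
A = $34,227.05

A = P(1 + r/n)^(nt) = $34,227.05


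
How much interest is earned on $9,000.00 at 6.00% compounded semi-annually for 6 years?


Compound interest earned = final amount − principal.
A = P(1 + r/n)^(nt) = $9,000.00 × (1 + 0.06/2)^(2 × 6) = $12,831.85
Interest = A − P = $12,831.85 − $9,000.00 = $3,831.85

Interest = A - P = $3,831.85


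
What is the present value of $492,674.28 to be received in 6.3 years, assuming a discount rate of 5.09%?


Present value formula: PV = FV / (1 + r)^t
PV = $492,674.28 / (1 + 0.0509)^6.3
PV = $492,674.28 / 1.36721486
PV = $360,348.83

PV = FV / (1 + r)^t = $360,348.83


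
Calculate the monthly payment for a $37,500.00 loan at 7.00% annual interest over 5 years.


Loan payment formula: PMT = PV × r / (1 − (1 + r)^(−n))
Monthly rate r = 0.07/12 ≈ 0.00583333, n = 60 months
Denominator: 1 − (1 + 0.07/12)^(−60) = 0.294595
PMT = $37,500.00 × (0.07/12) / 0.294595
PMT = $742.54 per month

PMT = PV × r / (1-(1+r)^(-n)) = $742.54/month


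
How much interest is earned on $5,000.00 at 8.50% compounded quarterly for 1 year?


Compound interest earned = final amount − principal.
A = P(1 + r/n)^(nt) = $5,000.00 × (1 + 0.085/4)^(4 × 1) = $5,438.74
Interest = A − P = $5,438.74 − $5,000.00 = $438.74

Interest = A - P = $438.74


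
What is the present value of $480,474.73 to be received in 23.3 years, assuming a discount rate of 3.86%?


Present value formula: PV = FV / (1 + r)^t
PV = $480,474.73 / (1 + 0.0386)^23.3
PV = $480,474.73 / 2.4168284
PV = $198,803.82

PV = FV / (1 + r)^t = $198,803.82


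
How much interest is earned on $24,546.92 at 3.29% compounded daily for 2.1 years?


Compound interest earned = final amount − principal.
A = P(1 + r/n)^(nt) = $24,546.92 × (1 + 0.0329/365)^(365 × 2.1) = $26,302.74
Interest = A − P = $26,302.74 − $24,546.92 = $1,755.82

Interest = A - P = $1,755.82


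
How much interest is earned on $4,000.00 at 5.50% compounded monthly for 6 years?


Compound interest earned = final amount − principal.
A = P(1 + r/n)^(nt) = $4,000.00 × (1 + 0.055/12)^(12 × 6) = $5,559.68
Interest = A − P = $5,559.68 − $4,000.00 = $1,559.68

Interest = A - P = $1,559.68


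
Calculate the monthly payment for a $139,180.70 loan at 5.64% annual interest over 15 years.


Loan payment formula: PMT = PV × r / (1 − (1 + r)^(−n))
Monthly rate r = 0.0564/12 = 0.0047, n = 180 months
Denominator: 1 − (1 + 0.0564/12)^(−180) = 0.570021
PMT = $139,180.70 × (0.0564/12) / 0.570021
PMT = $1,147.59 per month

PMT = PV × r / (1-(1+r)^(-n)) = $1,147.59/month


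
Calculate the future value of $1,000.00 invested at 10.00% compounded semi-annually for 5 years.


Compound interest formula: A = P(1 + r/n)^(nt)
A = $1,000.00 × (1 + 0.1/2)^(2 × 5)
Growth factor: (1 + 0.1/2)^10 = 1.6288946
A = $1,000.00 × 1.6288946
A = $1,628.89

A = P(1 + r/n)^(nt) = $1,628.89


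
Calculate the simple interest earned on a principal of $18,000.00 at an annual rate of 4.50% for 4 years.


Simple interest formula: I = P × r × t
I = $18,000.00 × 0.045 × 4
I = $3,240.00

I = P × r × t = $3,240.00


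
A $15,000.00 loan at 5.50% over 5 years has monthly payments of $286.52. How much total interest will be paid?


Total paid over the life of the loan = PMT × n.
Total paid = $286.52 × 60 = $17,191.20
Total interest = total paid − principal = $17,191.20 − $15,000.00 = $2,191.20

Total interest = (PMT × n) - PV = $2,191.20


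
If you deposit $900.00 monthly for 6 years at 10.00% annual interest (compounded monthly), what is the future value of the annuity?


Future value of an ordinary annuity: FV = PMT × ((1 + r)^n − 1) / r
Monthly rate r = 0.1/12 ≈ 0.00833333, n = 72
FV = $900.00 × ((1 + 0.1/12)^72 − 1) / (0.1/12)
FV = $900.00 × 98.111314
FV = $88,300.18

FV = PMT × ((1+r)^n - 1)/r = $88,300.18


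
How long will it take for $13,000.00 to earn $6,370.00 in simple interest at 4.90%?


Rearrange the simple interest formula for t:
I = P × r × t  ⇒  t = I / (P × r)
t = $6,370.00 / ($13,000.00 × 0.049)
t = 10

t = I/(P×r) = 10 years


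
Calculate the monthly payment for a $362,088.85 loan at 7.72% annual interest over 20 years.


Loan payment formula: PMT = PV × r / (1 − (1 + r)^(−n))
Monthly rate r = 0.0772/12 ≈ 0.00643333, n = 240 months
Denominator: 1 − (1 + 0.0772/12)^(−240) = 0.785416
PMT = $362,088.85 × (0.0772/12) / 0.785416
PMT = $2,965.87 per month

PMT = PV × r / (1-(1+r)^(-n)) = $2,965.87/month


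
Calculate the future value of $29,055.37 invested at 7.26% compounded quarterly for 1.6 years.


Compound interest formula: A = P(1 + r/n)^(nt)
A = $29,055.37 × (1 + 0.0726/4)^(4 × 1.6)
Growth factor: (1 + 0.0726/4)^6.4 = 1.1220063
A = $29,055.37 × 1.1220063
A = $32,600.31

A = P(1 + r/n)^(nt) = $32,600.31


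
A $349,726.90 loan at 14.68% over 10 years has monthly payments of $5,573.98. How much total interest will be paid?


Total paid over the life of the loan = PMT × n.
Total paid = $5,573.98 × 120 = $668,877.60
Total interest = total paid − principal = $668,877.60 − $349,726.90 = $319,150.70

Total interest = (PMT × n) - PV = $319,150.70


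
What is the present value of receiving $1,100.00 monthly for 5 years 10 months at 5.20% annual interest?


Present value of an ordinary annuity: PV = PMT × (1 − (1 + r)^(−n)) / r
Monthly rate r = 0.052/12 ≈ 0.00433333, n = 70
PV = $1,100.00 × (1 − (1 + 0.052/12)^(−70)) / (0.052/12)
PV = $1,100.00 × 60.268394
PV = $66,295.23

PV = PMT × (1-(1+r)^(-n))/r = $66,295.23


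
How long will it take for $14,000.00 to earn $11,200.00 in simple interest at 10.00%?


Rearrange the simple interest formula for t:
I = P × r × t  ⇒  t = I / (P × r)
t = $11,200.00 / ($14,000.00 × 0.1)
t = 8

t = I/(P×r) = 8 years


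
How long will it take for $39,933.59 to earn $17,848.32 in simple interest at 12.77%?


Rearrange the simple interest formula for t:
I = P × r × t  ⇒  t = I / (P × r)
t = $17,848.32 / ($39,933.59 × 0.1277)
t = 3.5

t = I/(P×r) = 3.5 years


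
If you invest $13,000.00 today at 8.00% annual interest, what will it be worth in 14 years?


Future value formula: FV = PV × (1 + r)^t
FV = $13,000.00 × (1 + 0.08)^14
FV = $13,000.00 × 2.937194
FV = $38,183.52

FV = PV × (1 + r)^t = $38,183.52


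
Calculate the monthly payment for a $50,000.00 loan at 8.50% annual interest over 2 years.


Loan payment formula: PMT = PV × r / (1 − (1 + r)^(−n))
Monthly rate r = 0.085/12 ≈ 0.00708333, n = 24 months
Denominator: 1 − (1 + 0.085/12)^(−24) = 0.1558295
PMT = $50,000.00 × (0.085/12) / 0.1558295
PMT = $2,272.78 per month

PMT = PV × r / (1-(1+r)^(-n)) = $2,272.78/month


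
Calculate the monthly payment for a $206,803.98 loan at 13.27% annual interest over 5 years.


Loan payment formula: PMT = PV × r / (1 − (1 + r)^(−n))
Monthly rate r = 0.1327/12 ≈ 0.01105833, n = 60 months
Denominator: 1 − (1 + 0.1327/12)^(−60) = 0.483075
PMT = $206,803.98 × (0.1327/12) / 0.483075
PMT = $4,734.06 per month

PMT = PV × r / (1-(1+r)^(-n)) = $4,734.06/month


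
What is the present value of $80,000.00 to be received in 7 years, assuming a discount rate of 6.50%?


Present value formula: PV = FV / (1 + r)^t
PV = $80,000.00 / (1 + 0.065)^7
PV = $80,000.00 / 1.5539865
PV = $51,480.50

PV = FV / (1 + r)^t = $51,480.50


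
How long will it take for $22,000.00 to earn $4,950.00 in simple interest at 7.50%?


Rearrange the simple interest formula for t:
I = P × r × t  ⇒  t = I / (P × r)
t = $4,950.00 / ($22,000.00 × 0.075)
t = 3

t = I/(P×r) = 3 years


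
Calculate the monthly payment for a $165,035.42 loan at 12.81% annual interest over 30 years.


Loan payment formula: PMT = PV × r / (1 − (1 + r)^(−n))
Monthly rate r = 0.1281/12 = 0.010675, n = 360 months
Denominator: 1 − (1 + 0.1281/12)^(−360) = 0.978130
PMT = $165,035.42 × (0.1281/12) / 0.978130
PMT = $1,801.14 per month

PMT = PV × r / (1-(1+r)^(-n)) = $1,801.14/month


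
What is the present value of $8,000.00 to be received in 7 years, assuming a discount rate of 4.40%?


Present value formula: PV = FV / (1 + r)^t
PV = $8,000.00 / (1 + 0.044)^7
PV = $8,000.00 / 1.351772
PV = $5,918.16

PV = FV / (1 + r)^t = $5,918.16


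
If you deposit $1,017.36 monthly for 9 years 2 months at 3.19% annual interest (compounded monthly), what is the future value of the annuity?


Future value of an ordinary annuity: FV = PMT × ((1 + r)^n − 1) / r
Monthly rate r = 0.0319/12 ≈ 0.00265833, n = 110
FV = $1,017.36 × ((1 + 0.0319/12)^110 − 1) / (0.0319/12)
FV = $1,017.36 × 127.576713
FV = $129,791.44

FV = PMT × ((1+r)^n - 1)/r = $129,791.44


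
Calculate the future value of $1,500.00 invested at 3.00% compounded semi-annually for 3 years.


Compound interest formula: A = P(1 + r/n)^(nt)
A = $1,500.00 × (1 + 0.03/2)^(2 × 3)
Growth factor: (1 + 0.03/2)^6 = 1.093443
A = $1,500.00 × 1.093443
A = $1,640.16

A = P(1 + r/n)^(nt) = $1,640.16


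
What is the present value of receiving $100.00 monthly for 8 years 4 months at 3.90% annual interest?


Present value of an ordinary annuity: PV = PMT × (1 − (1 + r)^(−n)) / r
Monthly rate r = 0.039/12 = 0.00325, n = 100
PV = $100.00 × (1 − (1 + 0.039/12)^(−100)) / (0.039/12)
PV = $100.00 × 85.259011
PV = $8,525.90

PV = PMT × (1-(1+r)^(-n))/r = $8,525.90
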